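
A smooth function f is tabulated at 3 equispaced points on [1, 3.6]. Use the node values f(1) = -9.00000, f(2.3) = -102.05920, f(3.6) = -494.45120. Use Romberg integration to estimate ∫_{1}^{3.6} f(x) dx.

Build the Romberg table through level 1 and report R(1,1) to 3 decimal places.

-395.065

R(0,0) (trapezoid, 1 panel, h=2.6000): -654.48656
R(1,0) (trapezoid, 2 panels, h=1.3000): -459.92024
R(1,1) = -459.92024 + (-459.92024 − (-654.48656))/3 = -395.06480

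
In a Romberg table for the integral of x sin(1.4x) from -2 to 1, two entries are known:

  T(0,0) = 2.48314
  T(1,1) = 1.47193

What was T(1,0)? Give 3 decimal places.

From T(1,1) = (4·T(1,0) − T(0,0))/3, solve for T(1,0):
4·T(1,0) = 3·1.47193 + 2.48314 = 6.89893
T(1,0) = 1.72473

1.725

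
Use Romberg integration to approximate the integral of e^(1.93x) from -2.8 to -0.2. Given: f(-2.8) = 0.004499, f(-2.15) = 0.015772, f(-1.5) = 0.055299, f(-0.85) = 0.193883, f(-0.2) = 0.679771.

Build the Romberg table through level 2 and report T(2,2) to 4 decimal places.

0.3514

T(0,0) (trapezoid, 1 panel, h=2.6000): 0.889551
T(1,0) (trapezoid, 2 panels, h=1.3000): 0.516664
T(2,0) (trapezoid, 4 panels, h=0.6500): 0.394608
T(1,1) = 0.516664 + (0.516664 − 0.889551)/3 = 0.392368
T(2,1) = 0.394608 + (0.394608 − 0.516664)/3 = 0.353923
T(2,2) = 0.353923 + (0.353923 − 0.392368)/15 = 0.351360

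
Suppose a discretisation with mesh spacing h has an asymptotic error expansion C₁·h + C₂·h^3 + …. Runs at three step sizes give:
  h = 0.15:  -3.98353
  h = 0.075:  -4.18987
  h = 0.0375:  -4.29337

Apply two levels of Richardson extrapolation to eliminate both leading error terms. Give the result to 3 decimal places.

-4.397

First eliminate the h term (factor 2^1 = 2):
  B₁ = (2·(-4.18987) − (-3.98353))/1 = -4.39621
  B₂ = (2·(-4.29337) − (-4.18987))/1 = -4.39687
Then eliminate the h^3 term (factor 2^3 = 8):
  (8·(-4.39687) − (-4.39621))/7 = -4.39696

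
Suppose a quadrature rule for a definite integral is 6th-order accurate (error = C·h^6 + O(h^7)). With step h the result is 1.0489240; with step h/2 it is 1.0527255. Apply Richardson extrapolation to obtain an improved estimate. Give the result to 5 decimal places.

1.05279

The leading error scales as h^6; refining by a factor of 2 reduces it by 2^6 = 64.
Extrapolated value = (64·A(h/2) − A(h)) / (64 − 1)
= (64·1.0527255 − 1.0489240) / 63
= 66.3255080 / 63 = 1.0527858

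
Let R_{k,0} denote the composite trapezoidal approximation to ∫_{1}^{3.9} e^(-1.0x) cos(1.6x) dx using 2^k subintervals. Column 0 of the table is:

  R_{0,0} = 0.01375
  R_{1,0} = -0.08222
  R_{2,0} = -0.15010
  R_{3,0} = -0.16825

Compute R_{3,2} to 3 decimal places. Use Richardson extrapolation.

R_{2,1} = (4·(-0.15010) − (-0.08222)) / 3 = -0.17273
R_{3,1} = (4·(-0.16825) − (-0.15010)) / 3 = -0.17430
R_{3,2} = -0.17430 + (-0.17430 − (-0.17273))/15 = -0.17440

-0.174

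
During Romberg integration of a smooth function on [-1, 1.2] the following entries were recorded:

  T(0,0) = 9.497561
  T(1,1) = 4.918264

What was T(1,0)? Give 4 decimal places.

From T(1,1) = (4·T(1,0) − T(0,0))/3, solve for T(1,0):
4·T(1,0) = 3·4.918264 + 9.497561 = 24.252353
T(1,0) = 6.063088

6.0631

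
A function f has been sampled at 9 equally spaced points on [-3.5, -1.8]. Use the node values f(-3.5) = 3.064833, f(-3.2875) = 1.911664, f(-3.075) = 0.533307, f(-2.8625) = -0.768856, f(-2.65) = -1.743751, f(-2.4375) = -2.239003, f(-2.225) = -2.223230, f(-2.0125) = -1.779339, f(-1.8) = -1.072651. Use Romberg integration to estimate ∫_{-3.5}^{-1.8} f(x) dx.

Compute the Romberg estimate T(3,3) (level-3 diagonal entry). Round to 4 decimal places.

T(0,0) (trapezoid, 1 panel, h=1.7000): 1.693355
T(1,0) (trapezoid, 2 panels, h=0.8500): -0.635511
T(2,0) (trapezoid, 4 panels, h=0.4250): -1.035973
T(3,0) (trapezoid, 8 panels, h=0.2125): -1.129037
T(1,1) = -0.635511 + (-0.635511 − 1.693355)/3 = -1.411800
T(2,1) = -1.035973 + (-1.035973 − (-0.635511))/3 = -1.169460
T(3,1) = -1.129037 + (-1.129037 − (-1.035973))/3 = -1.160058
T(2,2) = -1.169460 + (-1.169460 − (-1.411800))/15 = -1.153304
T(3,2) = -1.160058 + (-1.160058 − (-1.169460))/15 = -1.159431
T(3,3) = -1.159431 + (-1.159431 − (-1.153304))/63 = -1.159528

-1.1595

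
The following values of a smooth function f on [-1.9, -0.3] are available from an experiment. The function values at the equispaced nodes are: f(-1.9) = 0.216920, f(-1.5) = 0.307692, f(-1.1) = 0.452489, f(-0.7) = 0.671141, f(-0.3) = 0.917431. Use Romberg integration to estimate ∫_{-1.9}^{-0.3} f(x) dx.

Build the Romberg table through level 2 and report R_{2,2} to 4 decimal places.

R_{0,0} (trapezoid, 1 panel, h=1.6000): 0.907481
R_{1,0} (trapezoid, 2 panels, h=0.8000): 0.815732
R_{2,0} (trapezoid, 4 panels, h=0.4000): 0.799399
R_{1,1} = 0.815732 + (0.815732 − 0.907481)/3 = 0.785149
R_{2,1} = 0.799399 + (0.799399 − 0.815732)/3 = 0.793955
R_{2,2} = 0.793955 + (0.793955 − 0.785149)/15 = 0.794542

0.7945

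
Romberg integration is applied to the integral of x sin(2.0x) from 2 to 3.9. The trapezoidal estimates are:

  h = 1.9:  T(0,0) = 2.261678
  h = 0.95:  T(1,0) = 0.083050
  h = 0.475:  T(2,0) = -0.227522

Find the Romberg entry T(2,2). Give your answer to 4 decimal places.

-0.3102

T(1,1) = (4·0.083050 − 2.261678) / 3 = -0.643159
T(2,1) = -0.227522 + (-0.227522 − 0.083050)/3 = -0.331046
T(2,2) = -0.331046 + (-0.331046 − (-0.643159))/15 = -0.310238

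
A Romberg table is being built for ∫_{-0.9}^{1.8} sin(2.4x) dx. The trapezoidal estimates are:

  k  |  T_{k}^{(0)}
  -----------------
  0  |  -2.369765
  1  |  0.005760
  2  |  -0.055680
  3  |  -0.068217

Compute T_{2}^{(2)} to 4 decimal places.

Richardson extrapolation on the trapezoidal column (denominator 4−1=3):
T_{1}^{(1)} = 0.005760 + (0.005760 − (-2.369765))/3 = 0.797602
T_{2}^{(1)} = -0.055680 + (-0.055680 − 0.005760)/3 = -0.076160
T_{2}^{(2)} = -0.076160 + (-0.076160 − 0.797602)/15 = -0.134411

-0.1344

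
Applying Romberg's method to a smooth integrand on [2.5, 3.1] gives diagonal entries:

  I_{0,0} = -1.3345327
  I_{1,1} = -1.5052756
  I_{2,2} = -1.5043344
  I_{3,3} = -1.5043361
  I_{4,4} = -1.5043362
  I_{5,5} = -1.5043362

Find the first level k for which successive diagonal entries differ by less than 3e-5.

|I_{1,1} − I_{0,0}| = 0.1707429 ≥ 3e-5
|I_{2,2} − I_{1,1}| = 0.0009412 ≥ 3e-5
|I_{3,3} − I_{2,2}| = 0.0000017 < 3e-5

k = 3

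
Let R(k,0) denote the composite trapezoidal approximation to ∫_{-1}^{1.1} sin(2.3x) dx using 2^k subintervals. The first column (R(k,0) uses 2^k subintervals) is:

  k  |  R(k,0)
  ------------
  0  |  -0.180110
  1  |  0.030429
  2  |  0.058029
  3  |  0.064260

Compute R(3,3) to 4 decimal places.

0.0663

Richardson extrapolation on the trapezoidal column (denominator 4−1=3):
R(1,1) = 0.030429 + (0.030429 − (-0.180110))/3 = 0.100609
R(2,1) = (4·0.058029 − 0.030429) / 3 = 0.067229
R(3,1) = 0.064260 + (0.064260 − 0.058029)/3 = 0.066337
R(2,2) = (16·0.067229 − 0.100609) / 15 = 0.065004
R(3,2) = (16·0.066337 − 0.067229) / 15 = 0.066278
R(3,3) = 0.066278 + (0.066278 − 0.065004)/63 = 0.066298
(Column j=1 coincides with Simpson's rule on the same nodes.)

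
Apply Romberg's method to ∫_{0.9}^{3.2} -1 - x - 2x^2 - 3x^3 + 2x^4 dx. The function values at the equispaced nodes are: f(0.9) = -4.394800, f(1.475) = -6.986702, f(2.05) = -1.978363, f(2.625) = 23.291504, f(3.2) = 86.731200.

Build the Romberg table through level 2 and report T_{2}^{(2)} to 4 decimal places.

27.4561

T_{0}^{(0)} (trapezoid, 1 panel, h=2.3000): 94.686860
T_{1}^{(0)} (trapezoid, 2 panels, h=1.1500): 45.068313
T_{2}^{(0)} (trapezoid, 4 panels, h=0.5750): 31.909417
T_{1}^{(1)} = 45.068313 + (45.068313 − 94.686860)/3 = 28.528797
T_{2}^{(1)} = 31.909417 + (31.909417 − 45.068313)/3 = 27.523118
T_{2}^{(2)} = 27.523118 + (27.523118 − 28.528797)/15 = 27.456073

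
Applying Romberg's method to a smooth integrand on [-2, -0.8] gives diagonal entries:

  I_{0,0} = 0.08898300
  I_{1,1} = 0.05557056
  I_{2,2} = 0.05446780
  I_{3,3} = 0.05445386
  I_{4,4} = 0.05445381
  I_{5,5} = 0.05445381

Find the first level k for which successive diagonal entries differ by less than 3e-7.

|I_{1,1} − I_{0,0}| = 0.03341244 ≥ 3e-7
|I_{2,2} − I_{1,1}| = 0.00110276 ≥ 3e-7
|I_{3,3} − I_{2,2}| = 0.00001394 ≥ 3e-7
|I_{4,4} − I_{3,3}| = 0.00000005 < 3e-7

k = 4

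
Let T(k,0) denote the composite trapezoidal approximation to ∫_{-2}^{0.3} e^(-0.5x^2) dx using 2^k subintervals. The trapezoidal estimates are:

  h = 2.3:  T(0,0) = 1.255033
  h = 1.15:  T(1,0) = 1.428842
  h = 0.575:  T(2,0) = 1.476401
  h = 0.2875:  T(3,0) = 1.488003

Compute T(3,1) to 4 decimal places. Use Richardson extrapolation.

1.4919

T(3,1) = 1.488003 + (1.488003 − 1.476401)/3 = 1.491870
(Column j=1 coincides with Simpson's rule on the same nodes.)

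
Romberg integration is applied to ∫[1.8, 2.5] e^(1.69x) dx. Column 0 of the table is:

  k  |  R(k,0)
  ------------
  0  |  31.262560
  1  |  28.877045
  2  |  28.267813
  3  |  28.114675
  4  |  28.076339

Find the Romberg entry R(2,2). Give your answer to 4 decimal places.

28.0636

R(1,1) = 28.877045 + (28.877045 − 31.262560)/3 = 28.081873
R(2,1) = (4·28.267813 − 28.877045) / 3 = 28.064736
R(2,2) = (16·28.064736 − 28.081873) / 15 = 28.063594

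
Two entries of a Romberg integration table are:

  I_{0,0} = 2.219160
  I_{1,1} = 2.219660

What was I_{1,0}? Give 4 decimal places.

From I_{1,1} = (4·I_{1,0} − I_{0,0})/3, solve for I_{1,0}:
4·I_{1,0} = 3·2.219660 + 2.219160 = 8.878140
I_{1,0} = 2.219535

2.2195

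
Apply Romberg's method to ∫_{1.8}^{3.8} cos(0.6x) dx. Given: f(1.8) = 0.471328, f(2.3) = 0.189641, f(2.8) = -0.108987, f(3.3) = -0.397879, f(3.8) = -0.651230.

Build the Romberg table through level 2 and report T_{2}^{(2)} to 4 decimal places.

T_{0}^{(0)} (trapezoid, 1 panel, h=2.0000): -0.179902
T_{1}^{(0)} (trapezoid, 2 panels, h=1.0000): -0.198938
T_{2}^{(0)} (trapezoid, 4 panels, h=0.5000): -0.203588
T_{1}^{(1)} = -0.198938 + (-0.198938 − (-0.179902))/3 = -0.205283
T_{2}^{(1)} = -0.203588 + (-0.203588 − (-0.198938))/3 = -0.205138
T_{2}^{(2)} = -0.205138 + (-0.205138 − (-0.205283))/15 = -0.205128

-0.2051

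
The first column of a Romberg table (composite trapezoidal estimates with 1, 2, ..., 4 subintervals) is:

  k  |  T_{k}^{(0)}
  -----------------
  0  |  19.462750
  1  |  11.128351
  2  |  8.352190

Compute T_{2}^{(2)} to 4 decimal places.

7.3652

Richardson extrapolation on the trapezoidal column (denominator 4−1=3):
T_{1}^{(1)} = 11.128351 + (11.128351 − 19.462750)/3 = 8.350218
T_{2}^{(1)} = 8.352190 + (8.352190 − 11.128351)/3 = 7.426803
T_{2}^{(2)} = (16·7.426803 − 8.350218) / 15 = 7.365242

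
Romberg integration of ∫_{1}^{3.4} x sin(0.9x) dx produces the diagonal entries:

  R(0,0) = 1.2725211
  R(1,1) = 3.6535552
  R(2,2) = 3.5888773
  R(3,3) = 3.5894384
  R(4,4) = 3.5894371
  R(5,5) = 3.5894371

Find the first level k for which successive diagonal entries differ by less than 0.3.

|R(1,1) − R(0,0)| = 2.3810341 ≥ 0.3
|R(2,2) − R(1,1)| = 0.0646779 < 0.3

k = 2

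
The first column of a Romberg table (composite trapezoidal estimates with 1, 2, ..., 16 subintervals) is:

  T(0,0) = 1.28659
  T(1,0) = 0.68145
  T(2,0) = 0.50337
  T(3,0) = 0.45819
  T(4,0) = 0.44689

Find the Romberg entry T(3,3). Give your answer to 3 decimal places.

0.443

T(1,1) = 0.68145 + (0.68145 − 1.28659)/3 = 0.47974
T(2,1) = (4·0.50337 − 0.68145) / 3 = 0.44401
T(3,1) = 0.45819 + (0.45819 − 0.50337)/3 = 0.44313
T(2,2) = (16·0.44401 − 0.47974) / 15 = 0.44163
T(3,2) = 0.44313 + (0.44313 − 0.44401)/15 = 0.44307
T(3,3) = (64·0.44307 − 0.44163) / 63 = 0.44309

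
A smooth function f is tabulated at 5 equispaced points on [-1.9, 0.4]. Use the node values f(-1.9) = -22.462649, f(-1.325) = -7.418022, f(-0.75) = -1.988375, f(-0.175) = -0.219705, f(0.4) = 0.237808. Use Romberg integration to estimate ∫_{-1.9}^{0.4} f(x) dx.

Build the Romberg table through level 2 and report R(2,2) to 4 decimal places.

-10.8315

R(0,0) (trapezoid, 1 panel, h=2.3000): -25.558567
R(1,0) (trapezoid, 2 panels, h=1.1500): -15.065915
R(2,0) (trapezoid, 4 panels, h=0.5750): -11.924650
R(1,1) = -15.065915 + (-15.065915 − (-25.558567))/3 = -11.568364
R(2,1) = -11.924650 + (-11.924650 − (-15.065915))/3 = -10.877562
R(2,2) = -10.877562 + (-10.877562 − (-11.568364))/15 = -10.831509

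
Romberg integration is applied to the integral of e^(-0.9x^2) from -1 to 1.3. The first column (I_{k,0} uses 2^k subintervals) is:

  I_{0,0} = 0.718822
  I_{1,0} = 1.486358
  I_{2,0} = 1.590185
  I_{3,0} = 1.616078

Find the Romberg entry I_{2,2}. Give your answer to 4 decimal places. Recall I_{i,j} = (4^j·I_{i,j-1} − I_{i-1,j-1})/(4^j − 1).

I_{1,1} = 1.486358 + (1.486358 − 0.718822)/3 = 1.742203
I_{2,1} = 1.590185 + (1.590185 − 1.486358)/3 = 1.624794
I_{2,2} = (16·1.624794 − 1.742203) / 15 = 1.616967

1.6170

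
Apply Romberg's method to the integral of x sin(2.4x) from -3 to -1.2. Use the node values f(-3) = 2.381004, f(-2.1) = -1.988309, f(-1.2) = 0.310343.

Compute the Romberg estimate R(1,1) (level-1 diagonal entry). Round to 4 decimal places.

-1.5786

R(0,0) (trapezoid, 1 panel, h=1.8000): 2.422212
R(1,0) (trapezoid, 2 panels, h=0.9000): -0.578372
R(1,1) = -0.578372 + (-0.578372 − 2.422212)/3 = -1.578567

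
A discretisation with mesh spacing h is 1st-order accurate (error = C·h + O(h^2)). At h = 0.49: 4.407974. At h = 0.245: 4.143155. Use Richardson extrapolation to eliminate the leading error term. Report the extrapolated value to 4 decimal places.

3.8783

Extrapolated value = (2·A(h/2) − A(h)) / (2 − 1)
= (2·4.143155 − 4.407974) / 1
= 3.878336 / 1 = 3.878336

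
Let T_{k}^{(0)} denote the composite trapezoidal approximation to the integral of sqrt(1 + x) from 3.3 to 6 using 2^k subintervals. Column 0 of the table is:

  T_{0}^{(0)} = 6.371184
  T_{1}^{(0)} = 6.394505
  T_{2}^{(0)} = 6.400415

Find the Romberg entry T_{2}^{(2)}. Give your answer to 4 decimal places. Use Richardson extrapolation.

6.4024

T_{1}^{(1)} = 6.394505 + (6.394505 − 6.371184)/3 = 6.402279
T_{2}^{(1)} = 6.400415 + (6.400415 − 6.394505)/3 = 6.402385
T_{2}^{(2)} = (16·6.402385 − 6.402279) / 15 = 6.402392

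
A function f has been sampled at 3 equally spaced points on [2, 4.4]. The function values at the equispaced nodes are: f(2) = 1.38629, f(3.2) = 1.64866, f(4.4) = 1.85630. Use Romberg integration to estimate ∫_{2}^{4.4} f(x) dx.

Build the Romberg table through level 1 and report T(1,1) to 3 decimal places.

3.935

T(0,0) (trapezoid, 1 panel, h=2.4000): 3.89111
T(1,0) (trapezoid, 2 panels, h=1.2000): 3.92395
T(1,1) = 3.92395 + (3.92395 − 3.89111)/3 = 3.93490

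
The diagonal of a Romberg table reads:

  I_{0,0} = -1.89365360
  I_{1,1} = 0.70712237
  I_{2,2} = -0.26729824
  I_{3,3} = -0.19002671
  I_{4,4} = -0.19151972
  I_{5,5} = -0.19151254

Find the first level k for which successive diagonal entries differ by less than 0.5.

|I_{1,1} − I_{0,0}| = 2.60077597 ≥ 0.5
|I_{2,2} − I_{1,1}| = 0.97442061 ≥ 0.5
|I_{3,3} − I_{2,2}| = 0.07727153 < 0.5

k = 3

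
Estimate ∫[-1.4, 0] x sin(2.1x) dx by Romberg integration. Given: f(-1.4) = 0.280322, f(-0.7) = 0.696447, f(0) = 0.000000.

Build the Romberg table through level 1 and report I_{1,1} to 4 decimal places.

0.7154

I_{0,0} (trapezoid, 1 panel, h=1.4000): 0.196225
I_{1,0} (trapezoid, 2 panels, h=0.7000): 0.585626
I_{1,1} = 0.585626 + (0.585626 − 0.196225)/3 = 0.715426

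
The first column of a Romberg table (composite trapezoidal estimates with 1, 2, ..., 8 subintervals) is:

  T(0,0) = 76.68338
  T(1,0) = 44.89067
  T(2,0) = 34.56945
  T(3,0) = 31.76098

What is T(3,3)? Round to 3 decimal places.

30.803

Richardson extrapolation on the trapezoidal column (denominator 4−1=3):
T(1,1) = (4·44.89067 − 76.68338) / 3 = 34.29310
T(2,1) = (4·34.56945 − 44.89067) / 3 = 31.12904
T(3,1) = (4·31.76098 − 34.56945) / 3 = 30.82482
T(2,2) = (16·31.12904 − 34.29310) / 15 = 30.91810
T(3,2) = 30.82482 + (30.82482 − 31.12904)/15 = 30.80454
T(3,3) = (64·30.80454 − 30.91810) / 63 = 30.80274
(Column j=1 coincides with Simpson's rule on the same nodes.)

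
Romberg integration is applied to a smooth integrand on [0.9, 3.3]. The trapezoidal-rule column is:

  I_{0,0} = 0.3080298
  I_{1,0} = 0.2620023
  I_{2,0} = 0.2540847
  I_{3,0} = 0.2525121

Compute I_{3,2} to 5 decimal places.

Richardson extrapolation on the trapezoidal column (denominator 4−1=3):
I_{2,1} = (4·0.2540847 − 0.2620023) / 3 = 0.2514455
I_{3,1} = (4·0.2525121 − 0.2540847) / 3 = 0.2519879
I_{3,2} = 0.2519879 + (0.2519879 − 0.2514455)/15 = 0.2520241

0.25202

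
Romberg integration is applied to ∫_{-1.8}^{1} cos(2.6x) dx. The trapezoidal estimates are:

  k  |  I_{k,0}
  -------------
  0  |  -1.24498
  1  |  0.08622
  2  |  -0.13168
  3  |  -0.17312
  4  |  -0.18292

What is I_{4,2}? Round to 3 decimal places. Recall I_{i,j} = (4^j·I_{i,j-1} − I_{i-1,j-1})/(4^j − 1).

-0.186

I_{3,1} = (4·(-0.17312) − (-0.13168)) / 3 = -0.18693
I_{4,1} = -0.18292 + (-0.18292 − (-0.17312))/3 = -0.18619
I_{4,2} = (16·(-0.18619) − (-0.18693)) / 15 = -0.18614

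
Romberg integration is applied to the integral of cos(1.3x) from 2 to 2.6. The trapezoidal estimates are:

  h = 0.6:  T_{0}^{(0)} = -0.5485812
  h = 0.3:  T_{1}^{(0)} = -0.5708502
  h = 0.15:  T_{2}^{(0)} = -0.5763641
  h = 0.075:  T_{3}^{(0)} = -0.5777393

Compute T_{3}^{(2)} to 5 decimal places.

-0.57820

Richardson extrapolation on the trapezoidal column (denominator 4−1=3):
T_{2}^{(1)} = (4·(-0.5763641) − (-0.5708502)) / 3 = -0.5782021
T_{3}^{(1)} = (4·(-0.5777393) − (-0.5763641)) / 3 = -0.5781977
T_{3}^{(2)} = -0.5781977 + (-0.5781977 − (-0.5782021))/15 = -0.5781974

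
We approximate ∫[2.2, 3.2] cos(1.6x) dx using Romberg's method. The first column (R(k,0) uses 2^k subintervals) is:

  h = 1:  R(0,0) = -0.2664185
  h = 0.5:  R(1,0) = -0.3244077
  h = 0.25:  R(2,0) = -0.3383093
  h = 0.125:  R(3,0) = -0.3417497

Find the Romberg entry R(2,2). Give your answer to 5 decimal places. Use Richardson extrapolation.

-0.34289

Richardson extrapolation on the trapezoidal column (denominator 4−1=3):
R(1,1) = (4·(-0.3244077) − (-0.2664185)) / 3 = -0.3437374
R(2,1) = (4·(-0.3383093) − (-0.3244077)) / 3 = -0.3429432
R(2,2) = -0.3429432 + (-0.3429432 − (-0.3437374))/15 = -0.3428903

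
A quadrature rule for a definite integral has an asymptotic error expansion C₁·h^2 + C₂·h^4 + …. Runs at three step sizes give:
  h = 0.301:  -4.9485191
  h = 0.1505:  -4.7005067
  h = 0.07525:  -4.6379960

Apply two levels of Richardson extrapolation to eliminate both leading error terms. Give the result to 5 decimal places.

First eliminate the h^2 term (factor 2^2 = 4):
  B₁ = (4·(-4.7005067) − (-4.9485191))/3 = -4.6178359
  B₂ = (4·(-4.6379960) − (-4.7005067))/3 = -4.6171591
Then eliminate the h^4 term (factor 2^4 = 16):
  (16·(-4.6171591) − (-4.6178359))/15 = -4.6171140

-4.61711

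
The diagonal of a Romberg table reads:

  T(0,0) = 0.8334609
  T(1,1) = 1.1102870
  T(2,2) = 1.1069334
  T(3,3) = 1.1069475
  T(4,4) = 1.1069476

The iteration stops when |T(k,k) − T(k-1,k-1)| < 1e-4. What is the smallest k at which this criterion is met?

k = 3

|T(1,1) − T(0,0)| = 0.2768261 ≥ 1e-4
|T(2,2) − T(1,1)| = 0.0033536 ≥ 1e-4
|T(3,3) − T(2,2)| = 0.0000141 < 1e-4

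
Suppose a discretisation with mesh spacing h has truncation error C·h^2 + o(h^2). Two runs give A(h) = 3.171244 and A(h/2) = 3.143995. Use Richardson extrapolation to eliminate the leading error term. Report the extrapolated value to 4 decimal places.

The leading error scales as h^2; refining by a factor of 2 reduces it by 2^2 = 4.
Extrapolated value = (4·A(h/2) − A(h)) / (4 − 1)
= (4·3.143995 − 3.171244) / 3
= 9.404736 / 3 = 3.134912

3.1349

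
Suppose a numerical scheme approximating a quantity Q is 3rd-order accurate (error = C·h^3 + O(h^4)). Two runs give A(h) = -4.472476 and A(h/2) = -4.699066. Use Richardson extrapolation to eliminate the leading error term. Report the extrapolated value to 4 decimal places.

The leading error scales as h^3; refining by a factor of 2 reduces it by 2^3 = 8.
Extrapolated value = (8·A(h/2) − A(h)) / (8 − 1)
= (8·(-4.699066) − (-4.472476)) / 7
= -33.120052 / 7 = -4.731436

-4.7314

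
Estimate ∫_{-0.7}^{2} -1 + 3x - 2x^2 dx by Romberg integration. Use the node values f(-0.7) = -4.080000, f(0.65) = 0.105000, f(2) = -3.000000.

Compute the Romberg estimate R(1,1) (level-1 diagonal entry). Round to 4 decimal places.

R(0,0) (trapezoid, 1 panel, h=2.7000): -9.558000
R(1,0) (trapezoid, 2 panels, h=1.3500): -4.637250
R(1,1) = -4.637250 + (-4.637250 − (-9.558000))/3 = -2.997000

-2.9970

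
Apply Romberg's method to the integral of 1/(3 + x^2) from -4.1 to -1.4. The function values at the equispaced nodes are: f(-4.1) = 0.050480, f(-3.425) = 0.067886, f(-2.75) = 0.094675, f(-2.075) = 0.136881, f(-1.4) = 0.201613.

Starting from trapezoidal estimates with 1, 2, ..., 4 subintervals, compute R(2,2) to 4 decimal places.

R(0,0) (trapezoid, 1 panel, h=2.7000): 0.340326
R(1,0) (trapezoid, 2 panels, h=1.3500): 0.297974
R(2,0) (trapezoid, 4 panels, h=0.6750): 0.287205
R(1,1) = 0.297974 + (0.297974 − 0.340326)/3 = 0.283857
R(2,1) = 0.287205 + (0.287205 − 0.297974)/3 = 0.283615
R(2,2) = 0.283615 + (0.283615 − 0.283857)/15 = 0.283599

0.2836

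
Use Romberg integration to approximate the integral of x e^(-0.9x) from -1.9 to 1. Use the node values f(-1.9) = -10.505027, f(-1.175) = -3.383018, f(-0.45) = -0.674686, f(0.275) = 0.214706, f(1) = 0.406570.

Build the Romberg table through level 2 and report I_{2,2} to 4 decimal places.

-5.8055

I_{0,0} (trapezoid, 1 panel, h=2.9000): -14.642763
I_{1,0} (trapezoid, 2 panels, h=1.4500): -8.299676
I_{2,0} (trapezoid, 4 panels, h=0.7250): -6.446864
I_{1,1} = -8.299676 + (-8.299676 − (-14.642763))/3 = -6.185314
I_{2,1} = -6.446864 + (-6.446864 − (-8.299676))/3 = -5.829260
I_{2,2} = -5.829260 + (-5.829260 − (-6.185314))/15 = -5.805523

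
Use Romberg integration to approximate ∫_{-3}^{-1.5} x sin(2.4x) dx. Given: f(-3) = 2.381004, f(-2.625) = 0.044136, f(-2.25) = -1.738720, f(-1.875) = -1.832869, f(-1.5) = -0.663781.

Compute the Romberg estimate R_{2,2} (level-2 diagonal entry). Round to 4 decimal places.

-1.1014

R_{0,0} (trapezoid, 1 panel, h=1.5000): 1.287917
R_{1,0} (trapezoid, 2 panels, h=0.7500): -0.660081
R_{2,0} (trapezoid, 4 panels, h=0.3750): -1.000816
R_{1,1} = -0.660081 + (-0.660081 − 1.287917)/3 = -1.309414
R_{2,1} = -1.000816 + (-1.000816 − (-0.660081))/3 = -1.114394
R_{2,2} = -1.114394 + (-1.114394 − (-1.309414))/15 = -1.101393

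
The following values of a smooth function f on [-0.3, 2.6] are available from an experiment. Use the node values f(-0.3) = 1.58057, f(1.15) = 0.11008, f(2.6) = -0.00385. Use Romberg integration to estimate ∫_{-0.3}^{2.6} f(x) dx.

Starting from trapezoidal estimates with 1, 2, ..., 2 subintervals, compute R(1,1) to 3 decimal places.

R(0,0) (trapezoid, 1 panel, h=2.9000): 2.28624
R(1,0) (trapezoid, 2 panels, h=1.4500): 1.30274
R(1,1) = 1.30274 + (1.30274 − 2.28624)/3 = 0.97491

0.975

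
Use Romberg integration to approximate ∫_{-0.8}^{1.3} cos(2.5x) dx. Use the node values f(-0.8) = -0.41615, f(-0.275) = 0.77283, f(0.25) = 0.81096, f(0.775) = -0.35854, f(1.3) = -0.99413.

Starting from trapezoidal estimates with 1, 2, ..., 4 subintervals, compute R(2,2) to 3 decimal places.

R(0,0) (trapezoid, 1 panel, h=2.1000): -1.48079
R(1,0) (trapezoid, 2 panels, h=1.0500): 0.11111
R(2,0) (trapezoid, 4 panels, h=0.5250): 0.27306
R(1,1) = 0.11111 + (0.11111 − (-1.48079))/3 = 0.64174
R(2,1) = 0.27306 + (0.27306 − 0.11111)/3 = 0.32704
R(2,2) = 0.32704 + (0.32704 − 0.64174)/15 = 0.30606

0.306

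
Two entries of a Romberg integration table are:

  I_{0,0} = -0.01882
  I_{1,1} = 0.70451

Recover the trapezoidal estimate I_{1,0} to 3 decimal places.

0.524

From I_{1,1} = (4·I_{1,0} − I_{0,0})/3, solve for I_{1,0}:
4·I_{1,0} = 3·0.70451 + (-0.01882) = 2.09471
I_{1,0} = 0.52368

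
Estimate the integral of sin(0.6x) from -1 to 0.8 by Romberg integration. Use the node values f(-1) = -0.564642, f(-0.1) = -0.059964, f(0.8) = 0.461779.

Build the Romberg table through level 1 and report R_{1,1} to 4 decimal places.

R_{0,0} (trapezoid, 1 panel, h=1.8000): -0.092577
R_{1,0} (trapezoid, 2 panels, h=0.9000): -0.100256
R_{1,1} = -0.100256 + (-0.100256 − (-0.092577))/3 = -0.102816

-0.1028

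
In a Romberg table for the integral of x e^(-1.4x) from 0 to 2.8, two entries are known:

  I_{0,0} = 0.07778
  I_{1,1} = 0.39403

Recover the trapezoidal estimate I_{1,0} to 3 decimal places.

From I_{1,1} = (4·I_{1,0} − I_{0,0})/3, solve for I_{1,0}:
4·I_{1,0} = 3·0.39403 + 0.07778 = 1.25987
I_{1,0} = 0.31497

0.315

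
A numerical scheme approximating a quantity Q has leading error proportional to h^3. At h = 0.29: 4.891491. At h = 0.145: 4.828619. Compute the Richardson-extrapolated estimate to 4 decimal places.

The leading error scales as h^3; refining by a factor of 2 reduces it by 2^3 = 8.
Extrapolated value = (8·A(h/2) − A(h)) / (8 − 1)
= (8·4.828619 − 4.891491) / 7
= 33.737461 / 7 = 4.819637

4.8196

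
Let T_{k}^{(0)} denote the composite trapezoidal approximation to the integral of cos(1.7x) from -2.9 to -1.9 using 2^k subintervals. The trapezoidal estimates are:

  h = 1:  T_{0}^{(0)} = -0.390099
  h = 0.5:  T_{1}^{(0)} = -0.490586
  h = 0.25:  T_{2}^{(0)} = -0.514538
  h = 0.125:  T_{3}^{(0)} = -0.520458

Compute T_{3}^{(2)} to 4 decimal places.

-0.5224

Richardson extrapolation on the trapezoidal column (denominator 4−1=3):
T_{2}^{(1)} = (4·(-0.514538) − (-0.490586)) / 3 = -0.522522
T_{3}^{(1)} = (4·(-0.520458) − (-0.514538)) / 3 = -0.522431
T_{3}^{(2)} = -0.522431 + (-0.522431 − (-0.522522))/15 = -0.522425
(Column j=1 coincides with Simpson's rule on the same nodes.)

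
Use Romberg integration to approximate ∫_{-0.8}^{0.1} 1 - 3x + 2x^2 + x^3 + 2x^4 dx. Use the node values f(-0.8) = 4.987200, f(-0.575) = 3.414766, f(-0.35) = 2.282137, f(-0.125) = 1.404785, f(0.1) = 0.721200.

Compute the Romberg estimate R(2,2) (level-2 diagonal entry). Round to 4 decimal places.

R(0,0) (trapezoid, 1 panel, h=0.9000): 2.568780
R(1,0) (trapezoid, 2 panels, h=0.4500): 2.311352
R(2,0) (trapezoid, 4 panels, h=0.2250): 2.240075
R(1,1) = 2.311352 + (2.311352 − 2.568780)/3 = 2.225543
R(2,1) = 2.240075 + (2.240075 − 2.311352)/3 = 2.216316
R(2,2) = 2.216316 + (2.216316 − 2.225543)/15 = 2.215701

2.2157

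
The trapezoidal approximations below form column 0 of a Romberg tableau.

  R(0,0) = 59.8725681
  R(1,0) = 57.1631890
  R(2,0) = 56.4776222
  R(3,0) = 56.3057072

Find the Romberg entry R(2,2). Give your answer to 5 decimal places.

56.24837

Richardson extrapolation on the trapezoidal column (denominator 4−1=3):
R(1,1) = 57.1631890 + (57.1631890 − 59.8725681)/3 = 56.2600626
R(2,1) = 56.4776222 + (56.4776222 − 57.1631890)/3 = 56.2490999
R(2,2) = 56.2490999 + (56.2490999 − 56.2600626)/15 = 56.2483691
(Column j=1 coincides with Simpson's rule on the same nodes.)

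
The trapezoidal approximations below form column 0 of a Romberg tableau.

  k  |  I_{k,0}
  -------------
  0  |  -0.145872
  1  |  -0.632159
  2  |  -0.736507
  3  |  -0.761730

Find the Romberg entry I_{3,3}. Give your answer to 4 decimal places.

Richardson extrapolation on the trapezoidal column (denominator 4−1=3):
I_{1,1} = (4·(-0.632159) − (-0.145872)) / 3 = -0.794255
I_{2,1} = -0.736507 + (-0.736507 − (-0.632159))/3 = -0.771290
I_{3,1} = -0.761730 + (-0.761730 − (-0.736507))/3 = -0.770138
I_{2,2} = (16·(-0.771290) − (-0.794255)) / 15 = -0.769759
I_{3,2} = -0.770138 + (-0.770138 − (-0.771290))/15 = -0.770061
I_{3,3} = -0.770061 + (-0.770061 − (-0.769759))/63 = -0.770066

-0.7701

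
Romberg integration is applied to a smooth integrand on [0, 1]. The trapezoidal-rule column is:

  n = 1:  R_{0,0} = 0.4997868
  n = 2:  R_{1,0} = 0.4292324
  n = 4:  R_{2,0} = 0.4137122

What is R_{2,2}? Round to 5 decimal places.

R_{1,1} = 0.4292324 + (0.4292324 − 0.4997868)/3 = 0.4057143
R_{2,1} = (4·0.4137122 − 0.4292324) / 3 = 0.4085388
R_{2,2} = (16·0.4085388 − 0.4057143) / 15 = 0.4087271

0.40873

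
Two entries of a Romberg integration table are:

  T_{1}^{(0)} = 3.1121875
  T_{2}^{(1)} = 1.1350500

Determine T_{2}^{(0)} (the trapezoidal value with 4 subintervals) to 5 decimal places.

From T_{2}^{(1)} = (4·T_{2}^{(0)} − T_{1}^{(0)})/3, solve for T_{2}^{(0)}:
4·T_{2}^{(0)} = 3·1.1350500 + 3.1121875 = 6.5173375
T_{2}^{(0)} = 1.6293344

1.62933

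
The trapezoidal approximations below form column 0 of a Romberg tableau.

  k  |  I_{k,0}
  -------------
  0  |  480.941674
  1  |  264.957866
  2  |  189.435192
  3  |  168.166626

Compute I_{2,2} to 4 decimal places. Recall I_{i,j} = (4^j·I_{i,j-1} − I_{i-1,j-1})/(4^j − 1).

Richardson extrapolation on the trapezoidal column (denominator 4−1=3):
I_{1,1} = (4·264.957866 − 480.941674) / 3 = 192.963263
I_{2,1} = 189.435192 + (189.435192 − 264.957866)/3 = 164.260967
I_{2,2} = 164.260967 + (164.260967 − 192.963263)/15 = 162.347481
(Column j=1 coincides with Simpson's rule on the same nodes.)

162.3475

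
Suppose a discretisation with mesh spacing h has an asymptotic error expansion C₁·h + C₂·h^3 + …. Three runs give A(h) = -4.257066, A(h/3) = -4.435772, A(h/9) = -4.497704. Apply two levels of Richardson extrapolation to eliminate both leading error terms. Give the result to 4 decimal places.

First eliminate the h term (factor 3^1 = 3):
  B₁ = (3·(-4.435772) − (-4.257066))/2 = -4.525125
  B₂ = (3·(-4.497704) − (-4.435772))/2 = -4.528670
Then eliminate the h^3 term (factor 3^3 = 27):
  (27·(-4.528670) − (-4.525125))/26 = -4.528806

-4.5288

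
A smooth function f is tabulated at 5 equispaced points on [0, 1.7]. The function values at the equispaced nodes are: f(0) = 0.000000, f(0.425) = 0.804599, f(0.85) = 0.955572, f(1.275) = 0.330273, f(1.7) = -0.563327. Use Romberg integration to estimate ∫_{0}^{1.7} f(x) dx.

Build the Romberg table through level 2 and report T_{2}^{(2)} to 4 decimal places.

0.8281

T_{0}^{(0)} (trapezoid, 1 panel, h=1.7000): -0.478828
T_{1}^{(0)} (trapezoid, 2 panels, h=0.8500): 0.572822
T_{2}^{(0)} (trapezoid, 4 panels, h=0.4250): 0.768732
T_{1}^{(1)} = 0.572822 + (0.572822 − (-0.478828))/3 = 0.923372
T_{2}^{(1)} = 0.768732 + (0.768732 − 0.572822)/3 = 0.834035
T_{2}^{(2)} = 0.834035 + (0.834035 − 0.923372)/15 = 0.828079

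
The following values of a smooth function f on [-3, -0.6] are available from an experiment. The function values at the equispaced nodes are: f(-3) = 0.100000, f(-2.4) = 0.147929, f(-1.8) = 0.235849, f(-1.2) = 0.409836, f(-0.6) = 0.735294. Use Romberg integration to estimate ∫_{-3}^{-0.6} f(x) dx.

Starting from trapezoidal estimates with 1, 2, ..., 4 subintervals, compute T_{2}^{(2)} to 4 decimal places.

T_{0}^{(0)} (trapezoid, 1 panel, h=2.4000): 1.002353
T_{1}^{(0)} (trapezoid, 2 panels, h=1.2000): 0.784195
T_{2}^{(0)} (trapezoid, 4 panels, h=0.6000): 0.726757
T_{1}^{(1)} = 0.784195 + (0.784195 − 1.002353)/3 = 0.711476
T_{2}^{(1)} = 0.726757 + (0.726757 − 0.784195)/3 = 0.707611
T_{2}^{(2)} = 0.707611 + (0.707611 − 0.711476)/15 = 0.707353

0.7074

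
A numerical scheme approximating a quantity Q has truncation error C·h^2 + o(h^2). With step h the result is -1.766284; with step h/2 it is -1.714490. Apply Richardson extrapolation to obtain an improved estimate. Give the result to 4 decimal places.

-1.6972

Extrapolated value = (4·A(h/2) − A(h)) / (4 − 1)
= (4·(-1.714490) − (-1.766284)) / 3
= -5.091676 / 3 = -1.697225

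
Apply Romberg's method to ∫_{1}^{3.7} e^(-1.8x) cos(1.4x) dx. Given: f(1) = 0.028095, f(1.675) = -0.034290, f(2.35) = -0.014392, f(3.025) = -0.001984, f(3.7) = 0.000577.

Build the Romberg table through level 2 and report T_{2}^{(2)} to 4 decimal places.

-0.0340

T_{0}^{(0)} (trapezoid, 1 panel, h=2.7000): 0.038707
T_{1}^{(0)} (trapezoid, 2 panels, h=1.3500): -0.000076
T_{2}^{(0)} (trapezoid, 4 panels, h=0.6750): -0.024523
T_{1}^{(1)} = -0.000076 + (-0.000076 − 0.038707)/3 = -0.013004
T_{2}^{(1)} = -0.024523 + (-0.024523 − (-0.000076))/3 = -0.032672
T_{2}^{(2)} = -0.032672 + (-0.032672 − (-0.013004))/15 = -0.033983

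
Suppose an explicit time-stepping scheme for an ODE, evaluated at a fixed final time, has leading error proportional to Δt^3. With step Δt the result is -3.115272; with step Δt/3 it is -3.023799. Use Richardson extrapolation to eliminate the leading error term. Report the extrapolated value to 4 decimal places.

-3.0203

Extrapolated value = (27·A(Δt/3) − A(Δt)) / (27 − 1)
= (27·(-3.023799) − (-3.115272)) / 26
= -78.527301 / 26 = -3.020281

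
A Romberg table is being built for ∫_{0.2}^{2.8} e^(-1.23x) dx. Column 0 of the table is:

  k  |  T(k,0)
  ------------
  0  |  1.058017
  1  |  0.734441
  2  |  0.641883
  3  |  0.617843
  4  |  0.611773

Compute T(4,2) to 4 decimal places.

0.6097

Richardson extrapolation on the trapezoidal column (denominator 4−1=3):
T(3,1) = (4·0.617843 − 0.641883) / 3 = 0.609830
T(4,1) = (4·0.611773 − 0.617843) / 3 = 0.609750
T(4,2) = (16·0.609750 − 0.609830) / 15 = 0.609745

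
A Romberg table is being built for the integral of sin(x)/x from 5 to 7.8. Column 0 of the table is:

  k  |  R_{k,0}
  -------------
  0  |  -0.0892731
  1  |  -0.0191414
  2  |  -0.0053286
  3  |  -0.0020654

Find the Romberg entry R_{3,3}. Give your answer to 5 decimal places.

Richardson extrapolation on the trapezoidal column (denominator 4−1=3):
R_{1,1} = (4·(-0.0191414) − (-0.0892731)) / 3 = 0.0042358
R_{2,1} = (4·(-0.0053286) − (-0.0191414)) / 3 = -0.0007243
R_{3,1} = (4·(-0.0020654) − (-0.0053286)) / 3 = -0.0009777
R_{2,2} = (16·(-0.0007243) − 0.0042358) / 15 = -0.0010550
R_{3,2} = (16·(-0.0009777) − (-0.0007243)) / 15 = -0.0009946
R_{3,3} = -0.0009946 + (-0.0009946 − (-0.0010550))/63 = -0.0009936

-0.00099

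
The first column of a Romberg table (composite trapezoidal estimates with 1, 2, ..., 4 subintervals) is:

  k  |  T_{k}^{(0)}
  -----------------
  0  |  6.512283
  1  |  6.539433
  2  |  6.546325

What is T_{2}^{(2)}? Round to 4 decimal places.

6.5486

Richardson extrapolation on the trapezoidal column (denominator 4−1=3):
T_{1}^{(1)} = 6.539433 + (6.539433 − 6.512283)/3 = 6.548483
T_{2}^{(1)} = 6.546325 + (6.546325 − 6.539433)/3 = 6.548622
T_{2}^{(2)} = 6.548622 + (6.548622 − 6.548483)/15 = 6.548631
(Column j=1 coincides with Simpson's rule on the same nodes.)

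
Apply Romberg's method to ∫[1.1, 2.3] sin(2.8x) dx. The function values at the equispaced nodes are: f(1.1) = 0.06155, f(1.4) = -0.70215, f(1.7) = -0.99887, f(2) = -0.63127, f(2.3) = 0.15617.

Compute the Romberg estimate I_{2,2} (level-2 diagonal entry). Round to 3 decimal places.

-0.708

I_{0,0} (trapezoid, 1 panel, h=1.2000): 0.13063
I_{1,0} (trapezoid, 2 panels, h=0.6000): -0.53401
I_{2,0} (trapezoid, 4 panels, h=0.3000): -0.66703
I_{1,1} = -0.53401 + (-0.53401 − 0.13063)/3 = -0.75556
I_{2,1} = -0.66703 + (-0.66703 − (-0.53401))/3 = -0.71137
I_{2,2} = -0.71137 + (-0.71137 − (-0.75556))/15 = -0.70842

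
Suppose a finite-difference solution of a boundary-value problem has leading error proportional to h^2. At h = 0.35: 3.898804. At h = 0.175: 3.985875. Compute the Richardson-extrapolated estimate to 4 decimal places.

4.0149

Extrapolated value = (4·A(h/2) − A(h)) / (4 − 1)
= (4·3.985875 − 3.898804) / 3
= 12.044696 / 3 = 4.014899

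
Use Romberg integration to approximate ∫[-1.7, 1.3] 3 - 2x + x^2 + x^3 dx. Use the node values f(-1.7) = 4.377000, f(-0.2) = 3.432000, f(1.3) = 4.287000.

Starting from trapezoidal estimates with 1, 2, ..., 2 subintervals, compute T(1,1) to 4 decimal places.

11.1960

T(0,0) (trapezoid, 1 panel, h=3.0000): 12.996000
T(1,0) (trapezoid, 2 panels, h=1.5000): 11.646000
T(1,1) = 11.646000 + (11.646000 − 12.996000)/3 = 11.196000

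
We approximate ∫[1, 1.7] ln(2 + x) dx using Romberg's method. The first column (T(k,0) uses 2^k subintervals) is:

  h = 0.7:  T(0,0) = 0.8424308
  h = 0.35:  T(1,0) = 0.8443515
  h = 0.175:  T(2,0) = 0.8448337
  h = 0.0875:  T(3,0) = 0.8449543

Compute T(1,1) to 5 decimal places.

0.84499

T(1,1) = (4·0.8443515 − 0.8424308) / 3 = 0.8449917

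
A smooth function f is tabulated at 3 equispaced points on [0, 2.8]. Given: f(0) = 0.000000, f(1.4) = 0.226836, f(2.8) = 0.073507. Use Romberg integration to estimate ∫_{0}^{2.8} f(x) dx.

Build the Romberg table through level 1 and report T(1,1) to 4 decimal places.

0.4577

T(0,0) (trapezoid, 1 panel, h=2.8000): 0.102910
T(1,0) (trapezoid, 2 panels, h=1.4000): 0.369025
T(1,1) = 0.369025 + (0.369025 − 0.102910)/3 = 0.457730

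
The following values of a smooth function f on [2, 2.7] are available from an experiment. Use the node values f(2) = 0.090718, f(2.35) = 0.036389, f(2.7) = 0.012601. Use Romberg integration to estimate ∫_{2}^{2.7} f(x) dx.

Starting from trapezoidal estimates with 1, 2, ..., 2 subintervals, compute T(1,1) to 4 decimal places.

0.0290

T(0,0) (trapezoid, 1 panel, h=0.7000): 0.036162
T(1,0) (trapezoid, 2 panels, h=0.3500): 0.030817
T(1,1) = 0.030817 + (0.030817 − 0.036162)/3 = 0.029035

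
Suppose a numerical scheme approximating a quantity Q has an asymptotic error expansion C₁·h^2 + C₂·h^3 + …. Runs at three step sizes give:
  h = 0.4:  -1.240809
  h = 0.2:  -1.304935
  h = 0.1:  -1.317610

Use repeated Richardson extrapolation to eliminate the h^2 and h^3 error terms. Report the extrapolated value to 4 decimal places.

-1.3212

First eliminate the h^2 term (factor 2^2 = 4):
  B₁ = (4·(-1.304935) − (-1.240809))/3 = -1.326310
  B₂ = (4·(-1.317610) − (-1.304935))/3 = -1.321835
Then eliminate the h^3 term (factor 2^3 = 8):
  (8·(-1.321835) − (-1.326310))/7 = -1.321196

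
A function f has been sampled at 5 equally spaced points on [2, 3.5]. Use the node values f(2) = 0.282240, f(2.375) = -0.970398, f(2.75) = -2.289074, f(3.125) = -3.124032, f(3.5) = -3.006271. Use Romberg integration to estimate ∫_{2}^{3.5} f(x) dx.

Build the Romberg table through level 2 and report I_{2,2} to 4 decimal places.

-2.9593

I_{0,0} (trapezoid, 1 panel, h=1.5000): -2.043023
I_{1,0} (trapezoid, 2 panels, h=0.7500): -2.738317
I_{2,0} (trapezoid, 4 panels, h=0.3750): -2.904570
I_{1,1} = -2.738317 + (-2.738317 − (-2.043023))/3 = -2.970082
I_{2,1} = -2.904570 + (-2.904570 − (-2.738317))/3 = -2.959988
I_{2,2} = -2.959988 + (-2.959988 − (-2.970082))/15 = -2.959315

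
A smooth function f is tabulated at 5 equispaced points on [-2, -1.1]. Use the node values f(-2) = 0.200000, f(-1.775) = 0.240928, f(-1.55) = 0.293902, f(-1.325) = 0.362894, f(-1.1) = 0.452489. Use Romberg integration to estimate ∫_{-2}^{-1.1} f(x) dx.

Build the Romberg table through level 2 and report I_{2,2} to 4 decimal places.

0.2742

I_{0,0} (trapezoid, 1 panel, h=0.9000): 0.293620
I_{1,0} (trapezoid, 2 panels, h=0.4500): 0.279066
I_{2,0} (trapezoid, 4 panels, h=0.2250): 0.275393
I_{1,1} = 0.279066 + (0.279066 − 0.293620)/3 = 0.274215
I_{2,1} = 0.275393 + (0.275393 − 0.279066)/3 = 0.274169
I_{2,2} = 0.274169 + (0.274169 − 0.274215)/15 = 0.274166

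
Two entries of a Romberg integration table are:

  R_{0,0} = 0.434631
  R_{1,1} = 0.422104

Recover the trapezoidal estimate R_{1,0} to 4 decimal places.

0.4252

From R_{1,1} = (4·R_{1,0} − R_{0,0})/3, solve for R_{1,0}:
4·R_{1,0} = 3·0.422104 + 0.434631 = 1.700943
R_{1,0} = 0.425236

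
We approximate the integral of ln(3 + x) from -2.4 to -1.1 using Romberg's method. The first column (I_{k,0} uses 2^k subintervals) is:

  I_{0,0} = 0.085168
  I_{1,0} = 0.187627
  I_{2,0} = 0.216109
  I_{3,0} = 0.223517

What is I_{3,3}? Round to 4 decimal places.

Richardson extrapolation on the trapezoidal column (denominator 4−1=3):
I_{1,1} = 0.187627 + (0.187627 − 0.085168)/3 = 0.221780
I_{2,1} = 0.216109 + (0.216109 − 0.187627)/3 = 0.225603
I_{3,1} = (4·0.223517 − 0.216109) / 3 = 0.225986
I_{2,2} = (16·0.225603 − 0.221780) / 15 = 0.225858
I_{3,2} = 0.225986 + (0.225986 − 0.225603)/15 = 0.226012
I_{3,3} = (64·0.226012 − 0.225858) / 63 = 0.226014

0.2260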